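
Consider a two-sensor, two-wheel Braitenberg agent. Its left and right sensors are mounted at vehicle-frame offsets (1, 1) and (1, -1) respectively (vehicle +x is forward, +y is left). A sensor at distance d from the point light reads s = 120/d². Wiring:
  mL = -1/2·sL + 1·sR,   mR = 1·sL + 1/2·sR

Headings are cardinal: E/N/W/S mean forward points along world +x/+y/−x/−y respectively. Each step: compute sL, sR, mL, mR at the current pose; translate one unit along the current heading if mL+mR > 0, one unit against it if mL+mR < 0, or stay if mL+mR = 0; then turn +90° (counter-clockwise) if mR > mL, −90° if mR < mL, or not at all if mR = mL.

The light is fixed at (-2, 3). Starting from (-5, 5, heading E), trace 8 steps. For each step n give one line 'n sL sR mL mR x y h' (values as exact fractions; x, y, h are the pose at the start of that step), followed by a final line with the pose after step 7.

0 120/13 24 252/13 276/13 -5 5 E
1 20/3 12 26/3 38/3 -4 5 N
2 120/13 24/5 12/65 756/65 -4 6 W
3 15 6 -3/2 18 -5 6 S
4 120/13 24 252/13 276/13 -5 5 E
5 20/3 12 26/3 38/3 -4 5 N
6 120/13 24/5 12/65 756/65 -4 6 W
7 15 6 -3/2 18 -5 6 S
final -5 5 E

n=0: pose=(-5,5,E); sL=120/13, sR=24; mL=252/13, mR=276/13; mL+mR=528/13 → advance +1; mR−mL=24/13 → turn +1·90°
n=1: pose=(-4,5,N); sL=20/3, sR=12; mL=26/3, mR=38/3; mL+mR=64/3 → advance +1; mR−mL=4 → turn +1·90°
n=2: pose=(-4,6,W); sL=120/13, sR=24/5; mL=12/65, mR=756/65; mL+mR=768/65 → advance +1; mR−mL=744/65 → turn +1·90°
n=3: pose=(-5,6,S); sL=15, sR=6; mL=-3/2, mR=18; mL+mR=33/2 → advance +1; mR−mL=39/2 → turn +1·90°
n=4: pose=(-5,5,E); sL=120/13, sR=24; mL=252/13, mR=276/13; mL+mR=528/13 → advance +1; mR−mL=24/13 → turn +1·90°
n=5: pose=(-4,5,N); sL=20/3, sR=12; mL=26/3, mR=38/3; mL+mR=64/3 → advance +1; mR−mL=4 → turn +1·90°
n=6: pose=(-4,6,W); sL=120/13, sR=24/5; mL=12/65, mR=756/65; mL+mR=768/65 → advance +1; mR−mL=744/65 → turn +1·90°
n=7: pose=(-5,6,S); sL=15, sR=6; mL=-3/2, mR=18; mL+mR=33/2 → advance +1; mR−mL=39/2 → turn +1·90°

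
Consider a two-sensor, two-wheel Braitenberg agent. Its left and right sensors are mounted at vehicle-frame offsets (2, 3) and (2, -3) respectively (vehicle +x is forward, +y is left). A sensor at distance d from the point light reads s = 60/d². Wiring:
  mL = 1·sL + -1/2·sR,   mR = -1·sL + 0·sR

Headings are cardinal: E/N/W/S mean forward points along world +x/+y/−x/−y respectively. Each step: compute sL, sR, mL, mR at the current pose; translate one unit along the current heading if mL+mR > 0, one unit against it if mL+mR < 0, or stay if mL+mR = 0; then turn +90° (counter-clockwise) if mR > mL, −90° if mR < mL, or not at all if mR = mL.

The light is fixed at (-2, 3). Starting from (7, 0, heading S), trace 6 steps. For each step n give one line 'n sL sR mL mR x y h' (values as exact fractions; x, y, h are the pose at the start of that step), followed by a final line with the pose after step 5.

0 60/169 60/61 -1410/10309 -60/169 7 0 S
1 30/37 6/5 39/185 -30/37 7 1 W
2 60/49 60/169 8670/8281 -60/49 8 1 N
3 5/12 1/3 1/4 -5/12 8 0 E
4 60/169 60/61 -1410/10309 -60/169 7 0 S
5 30/37 6/5 39/185 -30/37 7 1 W
final 8 1 N

n=0: pose=(7,0,S); sL=60/169, sR=60/61; mL=-1410/10309, mR=-60/169; mL+mR=-30/61 → advance -1; mR−mL=-2250/10309 → turn -1·90°
n=1: pose=(7,1,W); sL=30/37, sR=6/5; mL=39/185, mR=-30/37; mL+mR=-3/5 → advance -1; mR−mL=-189/185 → turn -1·90°
n=2: pose=(8,1,N); sL=60/49, sR=60/169; mL=8670/8281, mR=-60/49; mL+mR=-30/169 → advance -1; mR−mL=-18810/8281 → turn -1·90°
n=3: pose=(8,0,E); sL=5/12, sR=1/3; mL=1/4, mR=-5/12; mL+mR=-1/6 → advance -1; mR−mL=-2/3 → turn -1·90°
n=4: pose=(7,0,S); sL=60/169, sR=60/61; mL=-1410/10309, mR=-60/169; mL+mR=-30/61 → advance -1; mR−mL=-2250/10309 → turn -1·90°
n=5: pose=(7,1,W); sL=30/37, sR=6/5; mL=39/185, mR=-30/37; mL+mR=-3/5 → advance -1; mR−mL=-189/185 → turn -1·90°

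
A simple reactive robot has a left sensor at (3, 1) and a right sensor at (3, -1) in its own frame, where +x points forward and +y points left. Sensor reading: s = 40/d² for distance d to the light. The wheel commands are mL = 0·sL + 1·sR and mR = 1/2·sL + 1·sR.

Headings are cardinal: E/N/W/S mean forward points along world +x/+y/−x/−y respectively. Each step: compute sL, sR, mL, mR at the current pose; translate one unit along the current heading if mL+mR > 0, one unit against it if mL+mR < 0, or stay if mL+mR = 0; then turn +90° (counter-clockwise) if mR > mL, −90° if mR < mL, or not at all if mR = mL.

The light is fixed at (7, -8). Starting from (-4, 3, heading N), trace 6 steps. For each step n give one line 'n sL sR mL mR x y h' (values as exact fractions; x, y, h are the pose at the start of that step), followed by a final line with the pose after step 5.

0 2/17 5/37 5/37 122/629 -4 3 N
1 40/317 8/73 8/73 3996/23141 -4 4 W
2 20/101 4/25 4/25 654/2525 -5 4 S
3 8/45 40/181 40/181 2524/8145 -5 3 E
4 2/17 5/37 5/37 122/629 -4 3 N
5 40/317 8/73 8/73 3996/23141 -4 4 W
final -5 4 S

n=0: pose=(-4,3,N); sL=2/17, sR=5/37; mL=5/37, mR=122/629; mL+mR=207/629 → advance +1; mR−mL=1/17 → turn +1·90°
n=1: pose=(-4,4,W); sL=40/317, sR=8/73; mL=8/73, mR=3996/23141; mL+mR=6532/23141 → advance +1; mR−mL=20/317 → turn +1·90°
n=2: pose=(-5,4,S); sL=20/101, sR=4/25; mL=4/25, mR=654/2525; mL+mR=1058/2525 → advance +1; mR−mL=10/101 → turn +1·90°
n=3: pose=(-5,3,E); sL=8/45, sR=40/181; mL=40/181, mR=2524/8145; mL+mR=4324/8145 → advance +1; mR−mL=4/45 → turn +1·90°
n=4: pose=(-4,3,N); sL=2/17, sR=5/37; mL=5/37, mR=122/629; mL+mR=207/629 → advance +1; mR−mL=1/17 → turn +1·90°
n=5: pose=(-4,4,W); sL=40/317, sR=8/73; mL=8/73, mR=3996/23141; mL+mR=6532/23141 → advance +1; mR−mL=20/317 → turn +1·90°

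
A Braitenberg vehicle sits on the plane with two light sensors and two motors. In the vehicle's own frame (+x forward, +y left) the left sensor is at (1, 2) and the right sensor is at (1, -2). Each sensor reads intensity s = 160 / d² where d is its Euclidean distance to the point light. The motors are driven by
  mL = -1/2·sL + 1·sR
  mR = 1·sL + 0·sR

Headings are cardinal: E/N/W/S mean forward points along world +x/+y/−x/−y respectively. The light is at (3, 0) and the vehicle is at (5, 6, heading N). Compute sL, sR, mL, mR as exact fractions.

left sensor world pos  = (3, 7); dL² = 49
right sensor world pos = (7, 7); dR² = 65
sL = 160/49 = 160/49
sR = 160/65 = 32/13
mL = -1/2·sL + 1·sR = 528/637
mR = 1·sL + 0·sR = 160/49

160/49 32/13 528/637 160/49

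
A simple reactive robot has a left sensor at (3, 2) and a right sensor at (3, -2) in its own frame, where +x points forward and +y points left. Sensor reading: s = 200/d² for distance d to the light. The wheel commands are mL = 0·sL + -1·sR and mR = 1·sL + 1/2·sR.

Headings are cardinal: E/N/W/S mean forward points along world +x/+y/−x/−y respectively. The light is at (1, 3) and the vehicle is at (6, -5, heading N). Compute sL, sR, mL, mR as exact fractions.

100/17 100/37 -100/37 4550/629

left sensor world pos  = (4, -2); dL² = 34
right sensor world pos = (8, -2); dR² = 74
sL = 200/34 = 100/17
sR = 200/74 = 100/37
mL = 0·sL + -1·sR = -100/37
mR = 1·sL + 1/2·sR = 4550/629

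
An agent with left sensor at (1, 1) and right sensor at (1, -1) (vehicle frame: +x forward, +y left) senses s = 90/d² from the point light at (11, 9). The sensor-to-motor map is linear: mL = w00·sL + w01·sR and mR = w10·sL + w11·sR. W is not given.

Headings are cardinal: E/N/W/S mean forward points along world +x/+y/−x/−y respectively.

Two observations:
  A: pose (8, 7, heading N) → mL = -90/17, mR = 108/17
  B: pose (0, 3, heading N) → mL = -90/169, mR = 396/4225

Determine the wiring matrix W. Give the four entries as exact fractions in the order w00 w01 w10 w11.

obs A: pose=(8,7,N) → sL=90/17, sR=18, mL=-90/17, mR=108/17
obs B: pose=(0,3,N) → sL=90/169, sR=18/25, mL=-90/169, mR=396/4225
sensor matrix S = [[90/17, 18], [90/169, 18/25]]; det S = -82944/14365
solve [mL_A; mL_B] = S·[w00; w01] and [mR_A; mR_B] = S·[w10; w11]:
  w00 = -1, w01 = 0, w10 = -1/2, w11 = 1/2

-1 0 -1/2 1/2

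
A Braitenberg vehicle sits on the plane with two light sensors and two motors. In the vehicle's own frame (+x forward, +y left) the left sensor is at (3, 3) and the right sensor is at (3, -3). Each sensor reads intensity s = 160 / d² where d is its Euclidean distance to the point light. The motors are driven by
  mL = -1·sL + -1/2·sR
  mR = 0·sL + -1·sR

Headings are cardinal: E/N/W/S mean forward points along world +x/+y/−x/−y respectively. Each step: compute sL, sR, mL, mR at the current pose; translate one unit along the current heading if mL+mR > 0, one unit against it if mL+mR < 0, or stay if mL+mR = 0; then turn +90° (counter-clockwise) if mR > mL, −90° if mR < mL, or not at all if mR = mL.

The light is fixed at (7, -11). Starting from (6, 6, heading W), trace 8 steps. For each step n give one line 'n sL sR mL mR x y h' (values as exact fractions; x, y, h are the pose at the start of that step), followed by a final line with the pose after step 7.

0 40/53 5/13 -1305/1378 -5/13 6 6 W
1 32/41 32/41 -48/41 -32/41 7 6 S
2 16/45 80/117 -136/195 -80/117 7 7 E
3 160/457 32/89 -21552/40673 -32/89 6 7 N
4 40/53 5/13 -1305/1378 -5/13 6 6 W
5 32/41 32/41 -48/41 -32/41 7 6 S
6 16/45 80/117 -136/195 -80/117 7 7 E
7 160/457 32/89 -21552/40673 -32/89 6 7 N
final 6 6 W

n=0: pose=(6,6,W); sL=40/53, sR=5/13; mL=-1305/1378, mR=-5/13; mL+mR=-1835/1378 → advance -1; mR−mL=775/1378 → turn +1·90°
n=1: pose=(7,6,S); sL=32/41, sR=32/41; mL=-48/41, mR=-32/41; mL+mR=-80/41 → advance -1; mR−mL=16/41 → turn +1·90°
n=2: pose=(7,7,E); sL=16/45, sR=80/117; mL=-136/195, mR=-80/117; mL+mR=-808/585 → advance -1; mR−mL=8/585 → turn +1·90°
n=3: pose=(6,7,N); sL=160/457, sR=32/89; mL=-21552/40673, mR=-32/89; mL+mR=-36176/40673 → advance -1; mR−mL=6928/40673 → turn +1·90°
n=4: pose=(6,6,W); sL=40/53, sR=5/13; mL=-1305/1378, mR=-5/13; mL+mR=-1835/1378 → advance -1; mR−mL=775/1378 → turn +1·90°
n=5: pose=(7,6,S); sL=32/41, sR=32/41; mL=-48/41, mR=-32/41; mL+mR=-80/41 → advance -1; mR−mL=16/41 → turn +1·90°
n=6: pose=(7,7,E); sL=16/45, sR=80/117; mL=-136/195, mR=-80/117; mL+mR=-808/585 → advance -1; mR−mL=8/585 → turn +1·90°
n=7: pose=(6,7,N); sL=160/457, sR=32/89; mL=-21552/40673, mR=-32/89; mL+mR=-36176/40673 → advance -1; mR−mL=6928/40673 → turn +1·90°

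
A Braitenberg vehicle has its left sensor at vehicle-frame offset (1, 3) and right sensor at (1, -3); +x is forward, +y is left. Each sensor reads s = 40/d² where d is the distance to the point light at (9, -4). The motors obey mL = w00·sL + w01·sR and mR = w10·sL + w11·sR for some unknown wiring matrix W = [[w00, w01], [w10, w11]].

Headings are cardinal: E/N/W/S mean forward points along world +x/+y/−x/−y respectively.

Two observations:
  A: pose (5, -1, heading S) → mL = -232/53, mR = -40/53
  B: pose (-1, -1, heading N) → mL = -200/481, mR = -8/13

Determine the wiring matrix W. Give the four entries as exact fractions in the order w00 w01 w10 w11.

-1/2 -1/2 0 -1

obs A: pose=(5,-1,S) → sL=8, sR=40/53, mL=-232/53, mR=-40/53
obs B: pose=(-1,-1,N) → sL=8/37, sR=8/13, mL=-200/481, mR=-8/13
sensor matrix S = [[8, 40/53], [8/37, 8/13]]; det S = 121344/25493
solve [mL_A; mL_B] = S·[w00; w01] and [mR_A; mR_B] = S·[w10; w11]:
  w00 = -1/2, w01 = -1/2, w10 = 0, w11 = -1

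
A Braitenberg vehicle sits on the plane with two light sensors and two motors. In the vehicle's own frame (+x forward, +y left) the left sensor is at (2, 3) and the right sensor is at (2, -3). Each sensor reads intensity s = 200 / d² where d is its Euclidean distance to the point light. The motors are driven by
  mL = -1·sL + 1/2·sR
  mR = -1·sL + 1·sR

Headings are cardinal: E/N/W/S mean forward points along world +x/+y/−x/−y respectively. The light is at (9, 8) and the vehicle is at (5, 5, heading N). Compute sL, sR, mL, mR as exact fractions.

left sensor world pos  = (2, 7); dL² = 50
right sensor world pos = (8, 7); dR² = 2
sL = 200/50 = 4
sR = 200/2 = 100
mL = -1·sL + 1/2·sR = 46
mR = -1·sL + 1·sR = 96

4 100 46 96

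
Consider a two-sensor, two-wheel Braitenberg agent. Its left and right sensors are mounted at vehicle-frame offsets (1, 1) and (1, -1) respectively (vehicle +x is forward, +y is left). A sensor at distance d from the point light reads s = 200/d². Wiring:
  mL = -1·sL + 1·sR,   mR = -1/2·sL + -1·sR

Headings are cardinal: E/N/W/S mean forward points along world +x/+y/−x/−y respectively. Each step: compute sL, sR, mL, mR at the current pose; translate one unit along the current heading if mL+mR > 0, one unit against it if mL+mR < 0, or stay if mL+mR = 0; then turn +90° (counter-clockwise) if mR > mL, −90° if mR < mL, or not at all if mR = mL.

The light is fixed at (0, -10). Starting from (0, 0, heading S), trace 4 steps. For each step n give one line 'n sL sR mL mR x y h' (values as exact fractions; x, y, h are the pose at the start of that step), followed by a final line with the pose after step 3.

n=0: pose=(0,0,S); sL=100/41, sR=100/41; mL=0, mR=-150/41; mL+mR=-150/41 → advance -1; mR−mL=-150/41 → turn -1·90°
n=1: pose=(0,1,W); sL=200/101, sR=40/29; mL=-1760/2929, mR=-6940/2929; mL+mR=-300/101 → advance -1; mR−mL=-5180/2929 → turn -1·90°
n=2: pose=(1,1,N); sL=25/18, sR=50/37; mL=-25/666, mR=-2725/1332; mL+mR=-25/12 → advance -1; mR−mL=-2675/1332 → turn -1·90°
n=3: pose=(1,0,E); sL=8/5, sR=40/17; mL=64/85, mR=-268/85; mL+mR=-12/5 → advance -1; mR−mL=-332/85 → turn -1·90°

0 100/41 100/41 0 -150/41 0 0 S
1 200/101 40/29 -1760/2929 -6940/2929 0 1 W
2 25/18 50/37 -25/666 -2725/1332 1 1 N
3 8/5 40/17 64/85 -268/85 1 0 E
final 0 0 S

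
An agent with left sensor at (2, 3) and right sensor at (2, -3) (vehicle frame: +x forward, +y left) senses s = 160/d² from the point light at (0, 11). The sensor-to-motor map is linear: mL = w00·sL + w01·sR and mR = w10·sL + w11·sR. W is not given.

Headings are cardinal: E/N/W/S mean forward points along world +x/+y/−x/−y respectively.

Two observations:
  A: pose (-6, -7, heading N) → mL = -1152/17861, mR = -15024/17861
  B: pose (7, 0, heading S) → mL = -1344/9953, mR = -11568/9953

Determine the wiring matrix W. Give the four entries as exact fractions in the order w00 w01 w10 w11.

1/2 -1/2 -1/2 -1

obs A: pose=(-6,-7,N) → sL=160/337, sR=32/53, mL=-1152/17861, mR=-15024/17861
obs B: pose=(7,0,S) → sL=160/269, sR=32/37, mL=-1344/9953, mR=-11568/9953
sensor matrix S = [[160/337, 32/53], [160/269, 32/37]]; det S = 9154560/177770533
solve [mL_A; mL_B] = S·[w00; w01] and [mR_A; mR_B] = S·[w10; w11]:
  w00 = 1/2, w01 = -1/2, w10 = -1/2, w11 = -1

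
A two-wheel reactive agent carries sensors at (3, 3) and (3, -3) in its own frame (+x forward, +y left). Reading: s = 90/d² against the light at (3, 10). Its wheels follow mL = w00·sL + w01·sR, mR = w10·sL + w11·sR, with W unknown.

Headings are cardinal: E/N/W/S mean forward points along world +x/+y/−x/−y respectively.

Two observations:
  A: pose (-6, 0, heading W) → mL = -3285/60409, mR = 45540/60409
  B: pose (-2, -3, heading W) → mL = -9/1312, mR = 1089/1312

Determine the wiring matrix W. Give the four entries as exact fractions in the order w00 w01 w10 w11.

obs A: pose=(-6,0,W) → sL=90/313, sR=90/193, mL=-3285/60409, mR=45540/60409
obs B: pose=(-2,-3,W) → sL=9/32, sR=45/82, mL=-9/1312, mR=1089/1312
sensor matrix S = [[90/313, 90/193], [9/32, 45/82]]; det S = 1055835/39628304
solve [mL_A; mL_B] = S·[w00; w01] and [mR_A; mR_B] = S·[w10; w11]:
  w00 = -1, w01 = 1/2, w10 = 1, w11 = 1

-1 1/2 1 1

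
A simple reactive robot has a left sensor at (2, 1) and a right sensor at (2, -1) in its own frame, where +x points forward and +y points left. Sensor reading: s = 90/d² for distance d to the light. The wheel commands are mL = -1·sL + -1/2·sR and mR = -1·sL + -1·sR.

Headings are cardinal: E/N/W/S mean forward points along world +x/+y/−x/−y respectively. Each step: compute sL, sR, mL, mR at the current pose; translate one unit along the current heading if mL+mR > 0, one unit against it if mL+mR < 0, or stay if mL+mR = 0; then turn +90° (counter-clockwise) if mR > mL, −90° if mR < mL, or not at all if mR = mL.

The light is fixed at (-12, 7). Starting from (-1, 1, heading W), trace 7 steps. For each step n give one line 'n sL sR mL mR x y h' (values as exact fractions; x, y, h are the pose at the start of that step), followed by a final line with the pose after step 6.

n=0: pose=(-1,1,W); sL=9/13, sR=45/53; mL=-1539/1378, mR=-1062/689; mL+mR=-3663/1378 → advance -1; mR−mL=-45/106 → turn -1·90°
n=1: pose=(0,1,N); sL=90/137, sR=18/37; mL=-4563/5069, mR=-5796/5069; mL+mR=-10359/5069 → advance -1; mR−mL=-9/37 → turn -1·90°
n=2: pose=(0,0,E); sL=45/116, sR=9/26; mL=-423/754, mR=-1107/1508; mL+mR=-1953/1508 → advance -1; mR−mL=-9/52 → turn -1·90°
n=3: pose=(-1,0,S); sL=2/5, sR=90/181; mL=-587/905, mR=-812/905; mL+mR=-1399/905 → advance -1; mR−mL=-45/181 → turn -1·90°
n=4: pose=(-1,1,W); sL=9/13, sR=45/53; mL=-1539/1378, mR=-1062/689; mL+mR=-3663/1378 → advance -1; mR−mL=-45/106 → turn -1·90°
n=5: pose=(0,1,N); sL=90/137, sR=18/37; mL=-4563/5069, mR=-5796/5069; mL+mR=-10359/5069 → advance -1; mR−mL=-9/37 → turn -1·90°
n=6: pose=(0,0,E); sL=45/116, sR=9/26; mL=-423/754, mR=-1107/1508; mL+mR=-1953/1508 → advance -1; mR−mL=-9/52 → turn -1·90°

0 9/13 45/53 -1539/1378 -1062/689 -1 1 W
1 90/137 18/37 -4563/5069 -5796/5069 0 1 N
2 45/116 9/26 -423/754 -1107/1508 0 0 E
3 2/5 90/181 -587/905 -812/905 -1 0 S
4 9/13 45/53 -1539/1378 -1062/689 -1 1 W
5 90/137 18/37 -4563/5069 -5796/5069 0 1 N
6 45/116 9/26 -423/754 -1107/1508 0 0 E
final -1 0 S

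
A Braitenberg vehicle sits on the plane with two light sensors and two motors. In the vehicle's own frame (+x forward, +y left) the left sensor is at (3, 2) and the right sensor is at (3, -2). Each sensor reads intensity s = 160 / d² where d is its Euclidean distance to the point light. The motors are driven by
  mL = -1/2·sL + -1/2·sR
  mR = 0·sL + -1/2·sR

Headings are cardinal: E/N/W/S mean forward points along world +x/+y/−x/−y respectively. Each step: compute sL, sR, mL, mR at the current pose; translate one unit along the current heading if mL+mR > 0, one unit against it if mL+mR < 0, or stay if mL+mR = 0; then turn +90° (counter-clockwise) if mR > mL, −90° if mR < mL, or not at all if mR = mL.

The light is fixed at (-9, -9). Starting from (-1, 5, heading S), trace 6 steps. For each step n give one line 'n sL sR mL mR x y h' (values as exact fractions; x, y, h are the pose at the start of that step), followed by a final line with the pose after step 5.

0 160/221 160/157 -30240/34697 -80/157 -1 5 S
1 16/41 16/29 -560/1189 -8/29 -1 6 E
2 160/349 32/81 -12064/28269 -16/81 -2 6 N
3 1 10/17 -27/34 -5/17 -2 5 W
4 160/221 160/157 -30240/34697 -80/157 -1 5 S
5 16/41 16/29 -560/1189 -8/29 -1 6 E
final -2 6 N

n=0: pose=(-1,5,S); sL=160/221, sR=160/157; mL=-30240/34697, mR=-80/157; mL+mR=-47920/34697 → advance -1; mR−mL=80/221 → turn +1·90°
n=1: pose=(-1,6,E); sL=16/41, sR=16/29; mL=-560/1189, mR=-8/29; mL+mR=-888/1189 → advance -1; mR−mL=8/41 → turn +1·90°
n=2: pose=(-2,6,N); sL=160/349, sR=32/81; mL=-12064/28269, mR=-16/81; mL+mR=-17648/28269 → advance -1; mR−mL=80/349 → turn +1·90°
n=3: pose=(-2,5,W); sL=1, sR=10/17; mL=-27/34, mR=-5/17; mL+mR=-37/34 → advance -1; mR−mL=1/2 → turn +1·90°
n=4: pose=(-1,5,S); sL=160/221, sR=160/157; mL=-30240/34697, mR=-80/157; mL+mR=-47920/34697 → advance -1; mR−mL=80/221 → turn +1·90°
n=5: pose=(-1,6,E); sL=16/41, sR=16/29; mL=-560/1189, mR=-8/29; mL+mR=-888/1189 → advance -1; mR−mL=8/41 → turn +1·90°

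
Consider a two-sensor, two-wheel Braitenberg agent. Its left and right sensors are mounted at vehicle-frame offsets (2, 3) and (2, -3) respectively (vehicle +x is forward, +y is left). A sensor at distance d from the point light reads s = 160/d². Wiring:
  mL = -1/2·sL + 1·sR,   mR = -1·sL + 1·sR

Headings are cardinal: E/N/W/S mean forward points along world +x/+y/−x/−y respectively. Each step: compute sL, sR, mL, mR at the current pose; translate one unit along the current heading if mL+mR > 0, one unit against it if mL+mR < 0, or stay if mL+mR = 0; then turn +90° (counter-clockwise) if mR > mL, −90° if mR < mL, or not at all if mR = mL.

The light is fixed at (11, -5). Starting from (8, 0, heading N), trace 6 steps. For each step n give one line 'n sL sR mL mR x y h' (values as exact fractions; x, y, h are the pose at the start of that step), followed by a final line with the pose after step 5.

n=0: pose=(8,0,N); sL=32/17, sR=160/49; mL=1936/833, mR=1152/833; mL+mR=3088/833 → advance +1; mR−mL=-16/17 → turn -1·90°
n=1: pose=(8,1,E); sL=80/41, sR=16; mL=616/41, mR=576/41; mL+mR=1192/41 → advance +1; mR−mL=-40/41 → turn -1·90°
n=2: pose=(9,1,S); sL=160/17, sR=160/41; mL=-560/697, mR=-3840/697; mL+mR=-4400/697 → advance -1; mR−mL=-80/17 → turn -1·90°
n=3: pose=(9,2,W); sL=5, sR=40/29; mL=-65/58, mR=-105/29; mL+mR=-275/58 → advance -1; mR−mL=-5/2 → turn -1·90°
n=4: pose=(10,2,N); sL=160/97, sR=32/17; mL=1744/1649, mR=384/1649; mL+mR=2128/1649 → advance +1; mR−mL=-80/97 → turn -1·90°
n=5: pose=(10,3,E); sL=80/61, sR=80/13; mL=4360/793, mR=3840/793; mL+mR=8200/793 → advance +1; mR−mL=-40/61 → turn -1·90°

0 32/17 160/49 1936/833 1152/833 8 0 N
1 80/41 16 616/41 576/41 8 1 E
2 160/17 160/41 -560/697 -3840/697 9 1 S
3 5 40/29 -65/58 -105/29 9 2 W
4 160/97 32/17 1744/1649 384/1649 10 2 N
5 80/61 80/13 4360/793 3840/793 10 3 E
final 11 3 S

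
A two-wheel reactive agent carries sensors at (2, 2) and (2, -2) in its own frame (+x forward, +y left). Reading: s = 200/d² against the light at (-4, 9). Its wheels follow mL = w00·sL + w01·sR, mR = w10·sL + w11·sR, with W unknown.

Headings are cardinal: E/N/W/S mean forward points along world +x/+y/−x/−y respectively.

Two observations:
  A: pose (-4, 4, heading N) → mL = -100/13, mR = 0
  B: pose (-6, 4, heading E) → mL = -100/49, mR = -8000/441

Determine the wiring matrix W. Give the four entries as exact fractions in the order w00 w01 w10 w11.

0 -1/2 -1 1

obs A: pose=(-4,4,N) → sL=200/13, sR=200/13, mL=-100/13, mR=0
obs B: pose=(-6,4,E) → sL=200/9, sR=200/49, mL=-100/49, mR=-8000/441
sensor matrix S = [[200/13, 200/13], [200/9, 200/49]]; det S = -1600000/5733
solve [mL_A; mL_B] = S·[w00; w01] and [mR_A; mR_B] = S·[w10; w11]:
  w00 = 0, w01 = -1/2, w10 = -1, w11 = 1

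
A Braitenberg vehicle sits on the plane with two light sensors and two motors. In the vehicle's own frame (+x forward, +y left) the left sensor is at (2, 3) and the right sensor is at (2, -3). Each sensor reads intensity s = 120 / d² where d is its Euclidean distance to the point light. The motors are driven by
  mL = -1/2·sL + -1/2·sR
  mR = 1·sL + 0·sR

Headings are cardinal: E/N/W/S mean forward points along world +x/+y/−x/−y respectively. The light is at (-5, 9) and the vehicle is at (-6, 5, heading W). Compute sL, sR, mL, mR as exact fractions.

60/29 12 -204/29 60/29

left sensor world pos  = (-8, 2); dL² = 58
right sensor world pos = (-8, 8); dR² = 10
sL = 120/58 = 60/29
sR = 120/10 = 12
mL = -1/2·sL + -1/2·sR = -204/29
mR = 1·sL + 0·sR = 60/29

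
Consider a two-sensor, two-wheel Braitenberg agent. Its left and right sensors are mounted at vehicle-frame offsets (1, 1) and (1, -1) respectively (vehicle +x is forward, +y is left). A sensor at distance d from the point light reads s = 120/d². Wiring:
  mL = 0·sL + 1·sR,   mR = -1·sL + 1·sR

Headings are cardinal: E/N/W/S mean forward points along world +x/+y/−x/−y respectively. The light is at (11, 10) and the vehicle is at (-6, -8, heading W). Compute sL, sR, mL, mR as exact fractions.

24/137 120/613 120/613 1728/83981

left sensor world pos  = (-7, -9); dL² = 685
right sensor world pos = (-7, -7); dR² = 613
sL = 120/685 = 24/137
sR = 120/613 = 120/613
mL = 0·sL + 1·sR = 120/613
mR = -1·sL + 1·sR = 1728/83981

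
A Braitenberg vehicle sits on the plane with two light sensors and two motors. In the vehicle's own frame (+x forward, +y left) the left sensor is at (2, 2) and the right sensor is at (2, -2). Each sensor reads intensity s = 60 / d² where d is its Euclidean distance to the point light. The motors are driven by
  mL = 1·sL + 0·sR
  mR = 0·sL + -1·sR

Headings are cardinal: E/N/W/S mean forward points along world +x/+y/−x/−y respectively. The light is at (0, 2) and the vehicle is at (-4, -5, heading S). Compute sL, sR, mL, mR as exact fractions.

12/17 20/39 12/17 -20/39

left sensor world pos  = (-2, -7); dL² = 85
right sensor world pos = (-6, -7); dR² = 117
sL = 60/85 = 12/17
sR = 60/117 = 20/39
mL = 1·sL + 0·sR = 12/17
mR = 0·sL + -1·sR = -20/39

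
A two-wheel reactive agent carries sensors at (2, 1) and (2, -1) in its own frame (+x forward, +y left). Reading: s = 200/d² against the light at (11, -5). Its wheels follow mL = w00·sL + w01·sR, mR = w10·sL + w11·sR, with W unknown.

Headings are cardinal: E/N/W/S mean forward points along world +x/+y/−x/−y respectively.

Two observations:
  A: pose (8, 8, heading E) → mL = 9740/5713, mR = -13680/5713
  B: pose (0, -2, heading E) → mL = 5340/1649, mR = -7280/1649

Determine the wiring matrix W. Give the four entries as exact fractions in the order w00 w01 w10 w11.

1 1/2 -1 -1

obs A: pose=(8,8,E) → sL=200/197, sR=40/29, mL=9740/5713, mR=-13680/5713
obs B: pose=(0,-2,E) → sL=200/97, sR=40/17, mL=5340/1649, mR=-7280/1649
sensor matrix S = [[200/197, 40/29], [200/97, 40/17]]; det S = -4288000/9420737
solve [mL_A; mL_B] = S·[w00; w01] and [mR_A; mR_B] = S·[w10; w11]:
  w00 = 1, w01 = 1/2, w10 = -1, w11 = -1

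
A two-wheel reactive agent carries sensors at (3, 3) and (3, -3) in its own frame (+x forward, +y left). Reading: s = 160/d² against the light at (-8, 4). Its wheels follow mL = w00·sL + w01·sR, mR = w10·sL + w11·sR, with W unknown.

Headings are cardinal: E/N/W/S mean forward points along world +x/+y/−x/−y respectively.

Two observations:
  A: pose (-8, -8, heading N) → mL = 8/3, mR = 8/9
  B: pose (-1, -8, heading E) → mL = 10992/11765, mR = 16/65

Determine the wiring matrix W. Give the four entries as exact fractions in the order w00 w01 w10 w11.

1/2 1 0 1/2

obs A: pose=(-8,-8,N) → sL=16/9, sR=16/9, mL=8/3, mR=8/9
obs B: pose=(-1,-8,E) → sL=160/181, sR=32/65, mL=10992/11765, mR=16/65
sensor matrix S = [[16/9, 16/9], [160/181, 32/65]]; det S = -8192/11765
solve [mL_A; mL_B] = S·[w00; w01] and [mR_A; mR_B] = S·[w10; w11]:
  w00 = 1/2, w01 = 1, w10 = 0, w11 = 1/2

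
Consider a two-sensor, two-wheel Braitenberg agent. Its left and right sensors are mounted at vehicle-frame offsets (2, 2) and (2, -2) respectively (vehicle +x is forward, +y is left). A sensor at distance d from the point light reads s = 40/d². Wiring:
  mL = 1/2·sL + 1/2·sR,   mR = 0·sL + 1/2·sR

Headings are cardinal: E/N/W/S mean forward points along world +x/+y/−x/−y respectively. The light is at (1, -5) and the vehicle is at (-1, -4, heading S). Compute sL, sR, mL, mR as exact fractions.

left sensor world pos  = (1, -6); dL² = 1
right sensor world pos = (-3, -6); dR² = 17
sL = 40/1 = 40
sR = 40/17 = 40/17
mL = 1/2·sL + 1/2·sR = 360/17
mR = 0·sL + 1/2·sR = 20/17

40 40/17 360/17 20/17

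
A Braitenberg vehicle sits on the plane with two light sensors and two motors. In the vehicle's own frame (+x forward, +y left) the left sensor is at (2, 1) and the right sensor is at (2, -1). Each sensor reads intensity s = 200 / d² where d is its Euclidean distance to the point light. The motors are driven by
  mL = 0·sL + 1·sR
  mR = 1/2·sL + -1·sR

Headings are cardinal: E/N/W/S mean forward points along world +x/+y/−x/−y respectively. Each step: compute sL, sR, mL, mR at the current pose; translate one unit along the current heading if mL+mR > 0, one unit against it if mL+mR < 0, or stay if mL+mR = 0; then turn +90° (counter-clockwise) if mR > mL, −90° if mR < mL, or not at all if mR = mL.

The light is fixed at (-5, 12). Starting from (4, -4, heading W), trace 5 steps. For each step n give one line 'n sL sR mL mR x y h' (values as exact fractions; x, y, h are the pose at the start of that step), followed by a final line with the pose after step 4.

0 100/169 100/137 100/137 -10050/23153 4 -4 W
1 40/49 200/277 200/277 -4260/13573 3 -4 N
2 25/37 50/89 50/89 -1475/6586 3 -3 E
3 200/389 200/353 200/353 -42500/137317 4 -3 S
4 100/169 100/137 100/137 -10050/23153 4 -4 W
final 3 -4 N

n=0: pose=(4,-4,W); sL=100/169, sR=100/137; mL=100/137, mR=-10050/23153; mL+mR=50/169 → advance +1; mR−mL=-26950/23153 → turn -1·90°
n=1: pose=(3,-4,N); sL=40/49, sR=200/277; mL=200/277, mR=-4260/13573; mL+mR=20/49 → advance +1; mR−mL=-14060/13573 → turn -1·90°
n=2: pose=(3,-3,E); sL=25/37, sR=50/89; mL=50/89, mR=-1475/6586; mL+mR=25/74 → advance +1; mR−mL=-5175/6586 → turn -1·90°
n=3: pose=(4,-3,S); sL=200/389, sR=200/353; mL=200/353, mR=-42500/137317; mL+mR=100/389 → advance +1; mR−mL=-120300/137317 → turn -1·90°
n=4: pose=(4,-4,W); sL=100/169, sR=100/137; mL=100/137, mR=-10050/23153; mL+mR=50/169 → advance +1; mR−mL=-26950/23153 → turn -1·90°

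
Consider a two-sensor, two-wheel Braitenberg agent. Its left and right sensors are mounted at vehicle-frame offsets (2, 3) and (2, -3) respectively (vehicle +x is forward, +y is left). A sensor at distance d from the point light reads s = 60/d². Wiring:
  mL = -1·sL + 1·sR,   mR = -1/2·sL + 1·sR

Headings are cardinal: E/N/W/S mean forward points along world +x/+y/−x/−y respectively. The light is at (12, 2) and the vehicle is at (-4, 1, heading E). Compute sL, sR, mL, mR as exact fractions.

3/10 15/53 -9/530 141/1060

left sensor world pos  = (-2, 4); dL² = 200
right sensor world pos = (-2, -2); dR² = 212
sL = 60/200 = 3/10
sR = 60/212 = 15/53
mL = -1·sL + 1·sR = -9/530
mR = -1/2·sL + 1·sR = 141/1060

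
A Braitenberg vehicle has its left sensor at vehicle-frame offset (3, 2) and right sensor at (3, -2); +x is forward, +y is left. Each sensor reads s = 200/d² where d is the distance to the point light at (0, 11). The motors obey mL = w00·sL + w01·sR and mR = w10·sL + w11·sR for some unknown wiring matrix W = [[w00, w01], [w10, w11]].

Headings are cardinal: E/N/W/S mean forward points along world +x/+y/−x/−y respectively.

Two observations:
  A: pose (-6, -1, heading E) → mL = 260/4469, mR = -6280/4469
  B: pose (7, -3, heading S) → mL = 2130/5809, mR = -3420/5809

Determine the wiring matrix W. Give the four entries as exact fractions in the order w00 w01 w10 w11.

obs A: pose=(-6,-1,E) → sL=200/109, sR=40/41, mL=260/4469, mR=-6280/4469
obs B: pose=(7,-3,S) → sL=20/37, sR=100/157, mL=2130/5809, mR=-3420/5809
sensor matrix S = [[200/109, 40/41], [20/37, 100/157]]; det S = 16649600/25960421
solve [mL_A; mL_B] = S·[w00; w01] and [mR_A; mR_B] = S·[w10; w11]:
  w00 = -1/2, w01 = 1, w10 = -1/2, w11 = -1/2

-1/2 1 -1/2 -1/2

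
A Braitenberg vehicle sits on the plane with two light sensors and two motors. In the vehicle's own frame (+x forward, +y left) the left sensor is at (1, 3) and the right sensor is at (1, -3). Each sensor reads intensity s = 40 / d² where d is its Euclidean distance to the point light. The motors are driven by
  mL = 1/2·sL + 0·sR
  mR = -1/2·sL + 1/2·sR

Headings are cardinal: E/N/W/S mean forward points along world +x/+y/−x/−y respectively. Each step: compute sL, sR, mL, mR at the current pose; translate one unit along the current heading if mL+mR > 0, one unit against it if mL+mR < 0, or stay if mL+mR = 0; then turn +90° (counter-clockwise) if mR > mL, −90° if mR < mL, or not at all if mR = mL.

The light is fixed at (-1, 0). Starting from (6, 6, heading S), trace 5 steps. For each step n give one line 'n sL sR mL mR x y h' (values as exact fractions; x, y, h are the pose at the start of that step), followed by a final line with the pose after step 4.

0 8/25 40/41 4/25 336/1025 6 6 S
1 5/16 10/17 5/32 75/544 6 5 E
2 40/137 40/41 20/137 1920/5617 7 5 S
3 4/13 20/41 2/13 48/533 7 4 E
4 40/153 8/9 20/153 16/51 8 4 S
final 8 3 E

n=0: pose=(6,6,S); sL=8/25, sR=40/41; mL=4/25, mR=336/1025; mL+mR=20/41 → advance +1; mR−mL=172/1025 → turn +1·90°
n=1: pose=(6,5,E); sL=5/16, sR=10/17; mL=5/32, mR=75/544; mL+mR=5/17 → advance +1; mR−mL=-5/272 → turn -1·90°
n=2: pose=(7,5,S); sL=40/137, sR=40/41; mL=20/137, mR=1920/5617; mL+mR=20/41 → advance +1; mR−mL=1100/5617 → turn +1·90°
n=3: pose=(7,4,E); sL=4/13, sR=20/41; mL=2/13, mR=48/533; mL+mR=10/41 → advance +1; mR−mL=-34/533 → turn -1·90°
n=4: pose=(8,4,S); sL=40/153, sR=8/9; mL=20/153, mR=16/51; mL+mR=4/9 → advance +1; mR−mL=28/153 → turn +1·90°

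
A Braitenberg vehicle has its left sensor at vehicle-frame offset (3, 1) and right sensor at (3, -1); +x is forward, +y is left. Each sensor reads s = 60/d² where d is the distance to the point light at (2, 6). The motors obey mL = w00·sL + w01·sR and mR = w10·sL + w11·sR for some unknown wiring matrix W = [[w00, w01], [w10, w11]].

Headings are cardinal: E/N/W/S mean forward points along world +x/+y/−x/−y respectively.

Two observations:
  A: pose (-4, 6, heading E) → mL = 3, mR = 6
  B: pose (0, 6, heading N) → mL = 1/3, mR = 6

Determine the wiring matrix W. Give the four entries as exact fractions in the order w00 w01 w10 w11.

obs A: pose=(-4,6,E) → sL=6, sR=6, mL=3, mR=6
obs B: pose=(0,6,N) → sL=10/3, sR=6, mL=1/3, mR=6
sensor matrix S = [[6, 6], [10/3, 6]]; det S = 16
solve [mL_A; mL_B] = S·[w00; w01] and [mR_A; mR_B] = S·[w10; w11]:
  w00 = 1, w01 = -1/2, w10 = 0, w11 = 1

1 -1/2 0 1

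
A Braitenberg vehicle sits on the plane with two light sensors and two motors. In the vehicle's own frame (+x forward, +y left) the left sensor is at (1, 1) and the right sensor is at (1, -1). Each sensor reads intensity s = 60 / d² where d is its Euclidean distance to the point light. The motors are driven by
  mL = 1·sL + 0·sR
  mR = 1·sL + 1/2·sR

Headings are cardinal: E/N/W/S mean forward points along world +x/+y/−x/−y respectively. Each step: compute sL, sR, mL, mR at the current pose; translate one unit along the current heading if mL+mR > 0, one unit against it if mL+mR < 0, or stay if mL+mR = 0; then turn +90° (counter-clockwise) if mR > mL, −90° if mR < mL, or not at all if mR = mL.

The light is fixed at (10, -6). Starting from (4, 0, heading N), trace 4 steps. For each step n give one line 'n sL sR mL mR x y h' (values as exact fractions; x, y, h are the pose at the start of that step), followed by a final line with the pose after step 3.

n=0: pose=(4,0,N); sL=30/49, sR=30/37; mL=30/49, mR=1845/1813; mL+mR=2955/1813 → advance +1; mR−mL=15/37 → turn +1·90°
n=1: pose=(4,1,W); sL=12/17, sR=60/113; mL=12/17, mR=1866/1921; mL+mR=3222/1921 → advance +1; mR−mL=30/113 → turn +1·90°
n=2: pose=(3,1,S); sL=5/6, sR=3/5; mL=5/6, mR=17/15; mL+mR=59/30 → advance +1; mR−mL=3/10 → turn +1·90°
n=3: pose=(3,0,E); sL=12/17, sR=60/61; mL=12/17, mR=1242/1037; mL+mR=1974/1037 → advance +1; mR−mL=30/61 → turn +1·90°

0 30/49 30/37 30/49 1845/1813 4 0 N
1 12/17 60/113 12/17 1866/1921 4 1 W
2 5/6 3/5 5/6 17/15 3 1 S
3 12/17 60/61 12/17 1242/1037 3 0 E
final 4 0 N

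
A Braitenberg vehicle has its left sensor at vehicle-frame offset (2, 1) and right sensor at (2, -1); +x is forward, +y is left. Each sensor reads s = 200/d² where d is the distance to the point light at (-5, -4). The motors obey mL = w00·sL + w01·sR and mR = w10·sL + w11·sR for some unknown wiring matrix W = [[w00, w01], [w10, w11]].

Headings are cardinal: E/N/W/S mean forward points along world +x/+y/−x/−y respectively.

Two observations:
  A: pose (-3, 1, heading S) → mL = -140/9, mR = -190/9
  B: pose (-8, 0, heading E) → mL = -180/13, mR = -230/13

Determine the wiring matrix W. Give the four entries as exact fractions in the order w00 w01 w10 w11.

obs A: pose=(-3,1,S) → sL=100/9, sR=20, mL=-140/9, mR=-190/9
obs B: pose=(-8,0,E) → sL=100/13, sR=20, mL=-180/13, mR=-230/13
sensor matrix S = [[100/9, 20], [100/13, 20]]; det S = 8000/117
solve [mL_A; mL_B] = S·[w00; w01] and [mR_A; mR_B] = S·[w10; w11]:
  w00 = -1/2, w01 = -1/2, w10 = -1, w11 = -1/2

-1/2 -1/2 -1 -1/2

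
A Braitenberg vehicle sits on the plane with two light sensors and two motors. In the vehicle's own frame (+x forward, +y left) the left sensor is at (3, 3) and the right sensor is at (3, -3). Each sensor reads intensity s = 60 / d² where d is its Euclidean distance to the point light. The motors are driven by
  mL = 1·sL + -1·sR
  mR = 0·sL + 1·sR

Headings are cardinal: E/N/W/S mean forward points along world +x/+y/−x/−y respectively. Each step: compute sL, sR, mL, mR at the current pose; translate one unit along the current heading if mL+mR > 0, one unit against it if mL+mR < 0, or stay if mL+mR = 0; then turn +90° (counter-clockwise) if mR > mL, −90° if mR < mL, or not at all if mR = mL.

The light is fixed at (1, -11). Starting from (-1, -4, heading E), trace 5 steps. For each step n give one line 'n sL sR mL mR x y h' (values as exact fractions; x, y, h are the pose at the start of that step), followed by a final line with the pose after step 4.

n=0: pose=(-1,-4,E); sL=60/101, sR=60/17; mL=-5040/1717, mR=60/17; mL+mR=60/101 → advance +1; mR−mL=11100/1717 → turn +1·90°
n=1: pose=(0,-4,N); sL=15/29, sR=15/26; mL=-45/754, mR=15/26; mL+mR=15/29 → advance +1; mR−mL=240/377 → turn +1·90°
n=2: pose=(0,-3,W); sL=60/41, sR=60/137; mL=5760/5617, mR=60/137; mL+mR=60/41 → advance +1; mR−mL=-3300/5617 → turn -1·90°
n=3: pose=(-1,-3,N); sL=30/73, sR=30/61; mL=-360/4453, mR=30/61; mL+mR=30/73 → advance +1; mR−mL=2550/4453 → turn +1·90°
n=4: pose=(-1,-2,W); sL=60/61, sR=60/169; mL=6480/10309, mR=60/169; mL+mR=60/61 → advance +1; mR−mL=-2820/10309 → turn -1·90°

0 60/101 60/17 -5040/1717 60/17 -1 -4 E
1 15/29 15/26 -45/754 15/26 0 -4 N
2 60/41 60/137 5760/5617 60/137 0 -3 W
3 30/73 30/61 -360/4453 30/61 -1 -3 N
4 60/61 60/169 6480/10309 60/169 -1 -2 W
final -2 -2 N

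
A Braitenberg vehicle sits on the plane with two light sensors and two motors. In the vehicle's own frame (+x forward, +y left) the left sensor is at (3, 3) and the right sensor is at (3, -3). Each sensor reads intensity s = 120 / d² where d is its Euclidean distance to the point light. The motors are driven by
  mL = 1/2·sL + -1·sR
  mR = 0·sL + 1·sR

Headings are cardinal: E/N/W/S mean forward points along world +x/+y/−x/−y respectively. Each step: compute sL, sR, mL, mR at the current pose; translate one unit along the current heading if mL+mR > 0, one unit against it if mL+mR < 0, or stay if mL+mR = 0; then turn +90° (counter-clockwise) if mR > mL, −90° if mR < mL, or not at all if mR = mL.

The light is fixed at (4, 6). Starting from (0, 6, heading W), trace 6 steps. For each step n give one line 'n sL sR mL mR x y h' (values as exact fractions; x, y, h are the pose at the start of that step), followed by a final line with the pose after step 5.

0 60/29 60/29 -30/29 60/29 0 6 W
1 120/13 120/73 2820/949 120/73 -1 6 S
2 3/2 30/17 -69/68 30/17 -1 5 W
3 24/5 120/97 564/485 120/97 -2 5 S
4 12 60/17 42/17 60/17 -2 4 E
5 24/13 24 -300/13 24 -1 4 N
final -1 5 W

n=0: pose=(0,6,W); sL=60/29, sR=60/29; mL=-30/29, mR=60/29; mL+mR=30/29 → advance +1; mR−mL=90/29 → turn +1·90°
n=1: pose=(-1,6,S); sL=120/13, sR=120/73; mL=2820/949, mR=120/73; mL+mR=60/13 → advance +1; mR−mL=-1260/949 → turn -1·90°
n=2: pose=(-1,5,W); sL=3/2, sR=30/17; mL=-69/68, mR=30/17; mL+mR=3/4 → advance +1; mR−mL=189/68 → turn +1·90°
n=3: pose=(-2,5,S); sL=24/5, sR=120/97; mL=564/485, mR=120/97; mL+mR=12/5 → advance +1; mR−mL=36/485 → turn +1·90°
n=4: pose=(-2,4,E); sL=12, sR=60/17; mL=42/17, mR=60/17; mL+mR=6 → advance +1; mR−mL=18/17 → turn +1·90°
n=5: pose=(-1,4,N); sL=24/13, sR=24; mL=-300/13, mR=24; mL+mR=12/13 → advance +1; mR−mL=612/13 → turn +1·90°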